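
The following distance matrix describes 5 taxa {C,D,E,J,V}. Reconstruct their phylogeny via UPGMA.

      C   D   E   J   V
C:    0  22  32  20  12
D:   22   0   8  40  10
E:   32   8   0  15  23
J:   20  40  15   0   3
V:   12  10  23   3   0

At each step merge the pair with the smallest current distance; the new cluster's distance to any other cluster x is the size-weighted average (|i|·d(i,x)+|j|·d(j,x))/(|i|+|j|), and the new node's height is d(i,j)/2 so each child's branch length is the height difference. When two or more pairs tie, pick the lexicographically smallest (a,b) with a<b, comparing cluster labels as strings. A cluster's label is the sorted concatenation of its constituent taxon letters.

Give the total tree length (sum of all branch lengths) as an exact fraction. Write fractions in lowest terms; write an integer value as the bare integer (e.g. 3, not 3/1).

223/6

iteration 1: select J,V (d=3); attach at lengths (3/2, 3/2); label the merged cluster JV
  updated: d(C,JV)=16, d(D,JV)=25, d(E,JV)=19
iteration 2: select D,E (d=8); attach at lengths (4, 4); label the merged cluster DE
  updated: d(C,DE)=27, d(DE,JV)=22
iteration 3: select C,JV (d=16); attach at lengths (8, 13/2); label the merged cluster CJV
  updated: d(CJV,DE)=71/3
iteration 4: select CJV,DE (d=71/3); attach at lengths (23/6, 47/6); label the merged cluster CDEJV
final tree: ((C:8,(J:3/2,V:3/2):13/2):23/6,(D:4,E:4):47/6)
total length: 223/6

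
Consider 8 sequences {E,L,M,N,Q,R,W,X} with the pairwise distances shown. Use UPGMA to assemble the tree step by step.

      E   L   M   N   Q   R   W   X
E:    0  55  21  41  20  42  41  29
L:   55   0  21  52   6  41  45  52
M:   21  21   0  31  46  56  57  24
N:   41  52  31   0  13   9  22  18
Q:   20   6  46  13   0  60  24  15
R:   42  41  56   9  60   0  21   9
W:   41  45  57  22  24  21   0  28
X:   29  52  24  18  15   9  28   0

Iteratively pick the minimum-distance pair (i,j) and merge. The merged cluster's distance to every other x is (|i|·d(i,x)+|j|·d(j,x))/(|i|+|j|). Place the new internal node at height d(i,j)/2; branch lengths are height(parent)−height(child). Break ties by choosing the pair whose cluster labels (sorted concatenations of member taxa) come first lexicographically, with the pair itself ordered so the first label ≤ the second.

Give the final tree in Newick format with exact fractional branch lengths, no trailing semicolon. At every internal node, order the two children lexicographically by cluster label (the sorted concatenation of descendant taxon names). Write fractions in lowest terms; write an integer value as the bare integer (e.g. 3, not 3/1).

iteration 1: select L,Q (d=6); attach at lengths (3, 3); label the merged cluster LQ
  updated: d(E,LQ)=75/2, d(LQ,M)=67/2, d(LQ,N)=65/2, d(LQ,R)=101/2, d(LQ,W)=69/2, d(LQ,X)=67/2
iteration 2: select N,R (d=9); attach at lengths (9/2, 9/2); label the merged cluster NR
  updated: d(E,NR)=83/2, d(LQ,NR)=83/2, d(M,NR)=87/2, d(NR,W)=43/2, d(NR,X)=27/2
iteration 3: select NR,X (d=27/2); attach at lengths (9/4, 27/4); label the merged cluster NRX
  updated: d(E,NRX)=112/3, d(LQ,NRX)=233/6, d(M,NRX)=37, d(NRX,W)=71/3
iteration 4: select E,M (d=21); attach at lengths (21/2, 21/2); label the merged cluster EM
  updated: d(EM,LQ)=71/2, d(EM,NRX)=223/6, d(EM,W)=49
iteration 5: select NRX,W (d=71/3); attach at lengths (61/12, 71/6); label the merged cluster NRWX
  updated: d(EM,NRWX)=321/8, d(LQ,NRWX)=151/4
iteration 6: select EM,LQ (d=71/2); attach at lengths (29/4, 59/4); label the merged cluster ELMQ
  updated: d(ELMQ,NRWX)=623/16
iteration 7: select ELMQ,NRWX (d=623/16); attach at lengths (55/32, 733/96); label the merged cluster ELMNQRWX
final tree: (((E:21/2,M:21/2):29/4,(L:3,Q:3):59/4):55/32,(((N:9/2,R:9/2):9/4,X:27/4):61/12,W:71/6):733/96)
total length: 4477/48

(((E:21/2,M:21/2):29/4,(L:3,Q:3):59/4):55/32,(((N:9/2,R:9/2):9/4,X:27/4):61/12,W:71/6):733/96)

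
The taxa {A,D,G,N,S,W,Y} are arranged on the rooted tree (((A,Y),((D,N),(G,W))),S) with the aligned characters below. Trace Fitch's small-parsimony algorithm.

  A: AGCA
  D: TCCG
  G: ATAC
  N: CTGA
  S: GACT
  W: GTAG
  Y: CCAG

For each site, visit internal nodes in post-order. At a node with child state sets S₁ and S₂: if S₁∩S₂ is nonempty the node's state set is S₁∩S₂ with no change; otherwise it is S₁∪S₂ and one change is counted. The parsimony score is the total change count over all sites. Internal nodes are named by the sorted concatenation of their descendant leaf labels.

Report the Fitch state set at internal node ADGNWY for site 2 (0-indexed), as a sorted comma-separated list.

A,C

AY@0: {A} ∪ {C} = {A,C} (union, +1)
DN@0: {T} ∪ {C} = {C,T} (union, +1)
GW@0: {A} ∪ {G} = {A,G} (union, +1)
DGNW@0: {C,T} ∪ {A,G} = {A,C,G,T} (union, +1)
ADGNWY@0: {A,C} ∩ {A,C,G,T} = {A,C} (intersection, +0)
ADGNSWY@0: {A,C} ∪ {G} = {A,C,G} (union, +1)
AY@1: {G} ∪ {C} = {C,G} (union, +1)
DN@1: {C} ∪ {T} = {C,T} (union, +1)
GW@1: {T} ∩ {T} = {T} (intersection, +0)
DGNW@1: {C,T} ∩ {T} = {T} (intersection, +0)
ADGNWY@1: {C,G} ∪ {T} = {C,G,T} (union, +1)
ADGNSWY@1: {C,G,T} ∪ {A} = {A,C,G,T} (union, +1)
AY@2: {C} ∪ {A} = {A,C} (union, +1)
DN@2: {C} ∪ {G} = {C,G} (union, +1)
GW@2: {A} ∩ {A} = {A} (intersection, +0)
DGNW@2: {C,G} ∪ {A} = {A,C,G} (union, +1)
ADGNWY@2: {A,C} ∩ {A,C,G} = {A,C} (intersection, +0)
ADGNSWY@2: {A,C} ∩ {C} = {C} (intersection, +0)
AY@3: {A} ∪ {G} = {A,G} (union, +1)
DN@3: {G} ∪ {A} = {A,G} (union, +1)
GW@3: {C} ∪ {G} = {C,G} (union, +1)
DGNW@3: {A,G} ∩ {C,G} = {G} (intersection, +0)
ADGNWY@3: {A,G} ∩ {G} = {G} (intersection, +0)
ADGNSWY@3: {G} ∪ {T} = {G,T} (union, +1)
per-site changes: [5, 4, 3, 4]; total = 16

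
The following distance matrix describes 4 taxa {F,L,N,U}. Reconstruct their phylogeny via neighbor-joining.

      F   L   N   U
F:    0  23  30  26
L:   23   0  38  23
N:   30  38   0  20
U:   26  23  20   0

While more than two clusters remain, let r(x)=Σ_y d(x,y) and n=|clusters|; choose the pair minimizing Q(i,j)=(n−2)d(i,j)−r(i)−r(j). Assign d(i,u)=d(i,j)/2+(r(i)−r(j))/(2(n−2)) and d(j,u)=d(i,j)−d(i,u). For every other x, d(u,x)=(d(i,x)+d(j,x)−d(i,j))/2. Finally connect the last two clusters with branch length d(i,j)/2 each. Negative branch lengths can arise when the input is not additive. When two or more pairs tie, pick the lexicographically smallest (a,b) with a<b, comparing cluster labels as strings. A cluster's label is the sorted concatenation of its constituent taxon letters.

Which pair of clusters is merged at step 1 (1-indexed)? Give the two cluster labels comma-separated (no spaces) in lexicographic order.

iteration 1: select F,L (d=23, Q=-117); attach at lengths (41/4, 51/4); label the merged cluster FL
  updated: d(FL,N)=45/2, d(FL,U)=13
iteration 2: select FL,N (d=45/2, Q=-111/2); attach at lengths (31/4, 59/4); label the merged cluster FLN
  updated: d(FLN,U)=21/4
iteration 3: select FLN,U (d=21/4); attach at lengths (21/8, 21/8); label the merged cluster FLNU
final tree: (((F:41/4,L:51/4):31/4,N:59/4):21/8,U:21/8)
total length: 203/4

F,L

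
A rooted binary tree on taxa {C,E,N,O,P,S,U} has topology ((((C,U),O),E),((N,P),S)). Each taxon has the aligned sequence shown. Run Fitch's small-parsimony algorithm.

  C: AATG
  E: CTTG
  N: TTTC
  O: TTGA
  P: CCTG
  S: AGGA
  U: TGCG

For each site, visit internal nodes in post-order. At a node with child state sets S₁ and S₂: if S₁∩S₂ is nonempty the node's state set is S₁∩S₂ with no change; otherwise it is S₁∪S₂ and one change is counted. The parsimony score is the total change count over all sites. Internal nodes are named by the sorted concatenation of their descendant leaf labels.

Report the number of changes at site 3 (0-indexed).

CU@0: {A} ∪ {T} = {A,T} (union, +1)
COU@0: {A,T} ∩ {T} = {T} (intersection, +0)
CEOU@0: {T} ∪ {C} = {C,T} (union, +1)
NP@0: {T} ∪ {C} = {C,T} (union, +1)
NPS@0: {C,T} ∪ {A} = {A,C,T} (union, +1)
CENOPSU@0: {C,T} ∩ {A,C,T} = {C,T} (intersection, +0)
CU@1: {A} ∪ {G} = {A,G} (union, +1)
COU@1: {A,G} ∪ {T} = {A,G,T} (union, +1)
CEOU@1: {A,G,T} ∩ {T} = {T} (intersection, +0)
NP@1: {T} ∪ {C} = {C,T} (union, +1)
NPS@1: {C,T} ∪ {G} = {C,G,T} (union, +1)
CENOPSU@1: {T} ∩ {C,G,T} = {T} (intersection, +0)
CU@2: {T} ∪ {C} = {C,T} (union, +1)
COU@2: {C,T} ∪ {G} = {C,G,T} (union, +1)
CEOU@2: {C,G,T} ∩ {T} = {T} (intersection, +0)
NP@2: {T} ∩ {T} = {T} (intersection, +0)
NPS@2: {T} ∪ {G} = {G,T} (union, +1)
CENOPSU@2: {T} ∩ {G,T} = {T} (intersection, +0)
CU@3: {G} ∩ {G} = {G} (intersection, +0)
COU@3: {G} ∪ {A} = {A,G} (union, +1)
CEOU@3: {A,G} ∩ {G} = {G} (intersection, +0)
NP@3: {C} ∪ {G} = {C,G} (union, +1)
NPS@3: {C,G} ∪ {A} = {A,C,G} (union, +1)
CENOPSU@3: {G} ∩ {A,C,G} = {G} (intersection, +0)
per-site changes: [4, 4, 3, 3]; total = 14

3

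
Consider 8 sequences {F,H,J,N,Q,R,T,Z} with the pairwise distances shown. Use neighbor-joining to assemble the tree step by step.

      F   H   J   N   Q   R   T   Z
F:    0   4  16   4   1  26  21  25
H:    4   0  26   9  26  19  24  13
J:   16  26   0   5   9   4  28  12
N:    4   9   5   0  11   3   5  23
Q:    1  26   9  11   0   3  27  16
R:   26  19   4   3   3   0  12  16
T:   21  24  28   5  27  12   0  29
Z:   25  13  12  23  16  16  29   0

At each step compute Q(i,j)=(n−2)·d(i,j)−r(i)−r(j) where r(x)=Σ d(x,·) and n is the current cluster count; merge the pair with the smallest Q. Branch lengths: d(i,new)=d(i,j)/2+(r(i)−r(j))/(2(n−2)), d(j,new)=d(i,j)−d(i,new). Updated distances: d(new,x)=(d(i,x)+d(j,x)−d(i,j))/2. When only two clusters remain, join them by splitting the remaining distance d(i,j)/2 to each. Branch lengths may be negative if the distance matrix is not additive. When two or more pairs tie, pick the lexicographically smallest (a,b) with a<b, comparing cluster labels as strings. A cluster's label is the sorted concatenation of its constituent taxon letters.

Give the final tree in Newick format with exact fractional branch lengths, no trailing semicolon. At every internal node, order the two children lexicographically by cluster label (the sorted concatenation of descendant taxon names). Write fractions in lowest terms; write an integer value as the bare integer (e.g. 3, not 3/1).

step 1: merge (F,H) at d=4, Q=-194; branch lengths F→0, H→4; new cluster FH
  updated: d(FH,J)=19, d(FH,N)=9/2, d(FH,Q)=23/2, d(FH,R)=41/2, d(FH,T)=41/2, d(FH,Z)=17
step 2: merge (N,T) at d=5, Q=-148; branch lengths N→-9/2, T→19/2; new cluster NT
  updated: d(FH,NT)=10, d(J,NT)=14, d(NT,Q)=33/2, d(NT,R)=5, d(NT,Z)=47/2
step 3: merge (FH,NT) at d=10, Q=-107; branch lengths FH→49/8, NT→31/8; new cluster FHNT
  updated: d(FHNT,J)=23/2, d(FHNT,Q)=9, d(FHNT,R)=31/4, d(FHNT,Z)=61/4
step 4: merge (J,Z) at d=12, Q=-239/4; branch lengths J→53/24, Z→235/24; new cluster JZ
  updated: d(FHNT,JZ)=59/8, d(JZ,Q)=13/2, d(JZ,R)=4
step 5: merge (FHNT,JZ) at d=59/8, Q=-109/4; branch lengths FHNT→21/4, JZ→17/8; new cluster FHJNTZ
  updated: d(FHJNTZ,Q)=65/16, d(FHJNTZ,R)=35/16
step 6: merge (FHJNTZ,Q) at d=65/16, Q=-37/4; branch lengths FHJNTZ→13/8, Q→39/16; new cluster FHJNQTZ
  updated: d(FHJNQTZ,R)=9/16
step 7: merge (FHJNQTZ,R) at d=9/16; branch lengths FHJNQTZ→9/32, R→9/32; new cluster FHJNQRTZ
final tree: (((((F:0,H:4):49/8,(N:-9/2,T:19/2):31/8):21/4,(J:53/24,Z:235/24):17/8):13/8,Q:39/16):9/32,R:9/32)
total length: 43

(((((F:0,H:4):49/8,(N:-9/2,T:19/2):31/8):21/4,(J:53/24,Z:235/24):17/8):13/8,Q:39/16):9/32,R:9/32)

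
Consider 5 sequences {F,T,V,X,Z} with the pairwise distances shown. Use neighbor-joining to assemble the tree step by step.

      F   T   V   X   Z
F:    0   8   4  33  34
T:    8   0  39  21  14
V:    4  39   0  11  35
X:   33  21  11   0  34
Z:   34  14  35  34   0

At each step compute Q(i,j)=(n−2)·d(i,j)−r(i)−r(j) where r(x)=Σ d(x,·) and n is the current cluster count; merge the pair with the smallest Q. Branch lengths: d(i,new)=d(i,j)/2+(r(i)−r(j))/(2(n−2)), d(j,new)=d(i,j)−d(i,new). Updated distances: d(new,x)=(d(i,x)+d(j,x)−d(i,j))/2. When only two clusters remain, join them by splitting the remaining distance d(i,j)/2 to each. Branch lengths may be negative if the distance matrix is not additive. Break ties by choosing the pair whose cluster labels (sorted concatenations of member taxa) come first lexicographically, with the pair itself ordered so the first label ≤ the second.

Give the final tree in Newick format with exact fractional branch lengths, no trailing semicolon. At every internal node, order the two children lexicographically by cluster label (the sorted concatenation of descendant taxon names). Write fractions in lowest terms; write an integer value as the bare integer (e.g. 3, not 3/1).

iteration 1: select T,Z (d=14, Q=-157); attach at lengths (7/6, 77/6); label the merged cluster TZ
  updated: d(F,TZ)=14, d(TZ,V)=30, d(TZ,X)=41/2
iteration 2: select F,V (d=4, Q=-88); attach at lengths (7/2, 1/2); label the merged cluster FV
  updated: d(FV,TZ)=20, d(FV,X)=20
iteration 3: select FV,TZ (d=20, Q=-121/2); attach at lengths (39/4, 41/4); label the merged cluster FTVZ
  updated: d(FTVZ,X)=41/4
iteration 4: select FTVZ,X (d=41/4); attach at lengths (41/8, 41/8); label the merged cluster FTVXZ
final tree: (((F:7/2,V:1/2):39/4,(T:7/6,Z:77/6):41/4):41/8,X:41/8)
total length: 193/4

(((F:7/2,V:1/2):39/4,(T:7/6,Z:77/6):41/4):41/8,X:41/8)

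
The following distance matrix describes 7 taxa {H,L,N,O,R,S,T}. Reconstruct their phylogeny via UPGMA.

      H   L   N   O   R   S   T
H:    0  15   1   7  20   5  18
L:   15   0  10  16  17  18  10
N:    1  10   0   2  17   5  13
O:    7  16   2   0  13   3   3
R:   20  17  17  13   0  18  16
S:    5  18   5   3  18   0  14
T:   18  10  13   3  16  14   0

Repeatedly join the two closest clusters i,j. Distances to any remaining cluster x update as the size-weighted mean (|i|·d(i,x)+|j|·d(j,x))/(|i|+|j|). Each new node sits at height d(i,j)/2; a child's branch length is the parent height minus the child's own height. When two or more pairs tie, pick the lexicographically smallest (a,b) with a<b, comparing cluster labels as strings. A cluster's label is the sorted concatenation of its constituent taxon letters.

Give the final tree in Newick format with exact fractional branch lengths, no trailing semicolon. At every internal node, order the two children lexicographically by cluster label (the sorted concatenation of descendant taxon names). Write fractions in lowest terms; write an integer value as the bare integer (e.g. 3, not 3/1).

((((H:1/2,N:1/2):15/8,(O:3/2,S:3/2):7/8):69/16,(L:5,T:5):27/16):83/48,R:101/12)

step 1: merge (H,N) at d=1; branch lengths H→1/2, N→1/2; new cluster HN
  updated: d(HN,L)=25/2, d(HN,O)=9/2, d(HN,R)=37/2, d(HN,S)=5, d(HN,T)=31/2
step 2: merge (O,S) at d=3; branch lengths O→3/2, S→3/2; new cluster OS
  updated: d(HN,OS)=19/4, d(L,OS)=17, d(OS,R)=31/2, d(OS,T)=17/2
step 3: merge (HN,OS) at d=19/4; branch lengths HN→15/8, OS→7/8; new cluster HNOS
  updated: d(HNOS,L)=59/4, d(HNOS,R)=17, d(HNOS,T)=12
step 4: merge (L,T) at d=10; branch lengths L→5, T→5; new cluster LT
  updated: d(HNOS,LT)=107/8, d(LT,R)=33/2
step 5: merge (HNOS,LT) at d=107/8; branch lengths HNOS→69/16, LT→27/16; new cluster HLNOST
  updated: d(HLNOST,R)=101/6
step 6: merge (HLNOST,R) at d=101/6; branch lengths HLNOST→83/48, R→101/12; new cluster HLNORST
final tree: ((((H:1/2,N:1/2):15/8,(O:3/2,S:3/2):7/8):69/16,(L:5,T:5):27/16):83/48,R:101/12)
total length: 1579/48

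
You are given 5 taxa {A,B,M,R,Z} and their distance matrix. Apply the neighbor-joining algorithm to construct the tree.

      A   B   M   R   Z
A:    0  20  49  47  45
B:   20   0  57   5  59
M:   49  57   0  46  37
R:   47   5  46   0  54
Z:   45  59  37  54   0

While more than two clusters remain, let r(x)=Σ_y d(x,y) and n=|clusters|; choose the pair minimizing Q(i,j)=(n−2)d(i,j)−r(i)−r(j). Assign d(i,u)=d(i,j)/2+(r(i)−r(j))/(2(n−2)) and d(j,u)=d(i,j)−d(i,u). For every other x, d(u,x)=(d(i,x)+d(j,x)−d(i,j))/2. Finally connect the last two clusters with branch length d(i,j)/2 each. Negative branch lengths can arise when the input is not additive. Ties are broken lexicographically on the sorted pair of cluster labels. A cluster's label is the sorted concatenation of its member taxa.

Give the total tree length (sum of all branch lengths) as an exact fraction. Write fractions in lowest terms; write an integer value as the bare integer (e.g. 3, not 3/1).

353/4

step 1: merge (B,R) at d=5, Q=-278; branch lengths B→2/3, R→13/3; new cluster BR
  updated: d(A,BR)=31, d(BR,M)=49, d(BR,Z)=54
step 2: merge (A,BR) at d=31, Q=-197; branch lengths A→53/4, BR→71/4; new cluster ABR
  updated: d(ABR,M)=67/2, d(ABR,Z)=34
step 3: merge (ABR,M) at d=67/2, Q=-209/2; branch lengths ABR→61/4, M→73/4; new cluster ABMR
  updated: d(ABMR,Z)=75/4
step 4: merge (ABMR,Z) at d=75/4; branch lengths ABMR→75/8, Z→75/8; new cluster ABMRZ
final tree: (((A:53/4,(B:2/3,R:13/3):71/4):61/4,M:73/4):75/8,Z:75/8)
total length: 353/4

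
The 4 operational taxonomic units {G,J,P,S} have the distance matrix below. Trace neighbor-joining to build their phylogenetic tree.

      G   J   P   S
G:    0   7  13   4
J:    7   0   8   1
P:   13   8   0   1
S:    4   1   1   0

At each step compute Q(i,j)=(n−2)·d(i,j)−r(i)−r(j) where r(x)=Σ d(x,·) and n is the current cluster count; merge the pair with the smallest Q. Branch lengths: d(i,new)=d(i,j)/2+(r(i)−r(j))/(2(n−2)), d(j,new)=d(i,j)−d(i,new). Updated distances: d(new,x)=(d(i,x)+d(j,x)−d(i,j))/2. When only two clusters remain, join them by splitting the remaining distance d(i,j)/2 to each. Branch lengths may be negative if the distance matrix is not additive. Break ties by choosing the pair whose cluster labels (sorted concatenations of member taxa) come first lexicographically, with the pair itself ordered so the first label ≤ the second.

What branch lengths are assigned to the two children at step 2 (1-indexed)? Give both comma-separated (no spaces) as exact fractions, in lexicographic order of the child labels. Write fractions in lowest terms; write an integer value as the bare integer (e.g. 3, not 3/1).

iteration 1: select G,J (d=7, Q=-26); attach at lengths (11/2, 3/2); label the merged cluster GJ
  updated: d(GJ,P)=7, d(GJ,S)=-1
iteration 2: select GJ,P (d=7, Q=-7); attach at lengths (5/2, 9/2); label the merged cluster GJP
  updated: d(GJP,S)=-7/2
iteration 3: select GJP,S (d=-7/2); attach at lengths (-7/4, -7/4); label the merged cluster GJPS
final tree: (((G:11/2,J:3/2):5/2,P:9/2):-7/4,S:-7/4)
total length: 21/2

5/2,9/2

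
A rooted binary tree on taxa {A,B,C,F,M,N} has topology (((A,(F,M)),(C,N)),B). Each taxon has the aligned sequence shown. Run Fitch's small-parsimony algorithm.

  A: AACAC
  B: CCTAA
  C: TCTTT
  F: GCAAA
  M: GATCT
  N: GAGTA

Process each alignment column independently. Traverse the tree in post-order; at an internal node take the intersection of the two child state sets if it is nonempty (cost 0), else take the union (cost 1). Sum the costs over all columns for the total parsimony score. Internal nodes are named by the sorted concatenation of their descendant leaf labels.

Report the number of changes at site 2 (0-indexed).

3

FM@0: {G} ∩ {G} = {G} (intersection, +0)
AFM@0: {A} ∪ {G} = {A,G} (union, +1)
CN@0: {T} ∪ {G} = {G,T} (union, +1)
ACFMN@0: {A,G} ∩ {G,T} = {G} (intersection, +0)
ABCFMN@0: {G} ∪ {C} = {C,G} (union, +1)
FM@1: {C} ∪ {A} = {A,C} (union, +1)
AFM@1: {A} ∩ {A,C} = {A} (intersection, +0)
CN@1: {C} ∪ {A} = {A,C} (union, +1)
ACFMN@1: {A} ∩ {A,C} = {A} (intersection, +0)
ABCFMN@1: {A} ∪ {C} = {A,C} (union, +1)
FM@2: {A} ∪ {T} = {A,T} (union, +1)
AFM@2: {C} ∪ {A,T} = {A,C,T} (union, +1)
CN@2: {T} ∪ {G} = {G,T} (union, +1)
ACFMN@2: {A,C,T} ∩ {G,T} = {T} (intersection, +0)
ABCFMN@2: {T} ∩ {T} = {T} (intersection, +0)
FM@3: {A} ∪ {C} = {A,C} (union, +1)
AFM@3: {A} ∩ {A,C} = {A} (intersection, +0)
CN@3: {T} ∩ {T} = {T} (intersection, +0)
ACFMN@3: {A} ∪ {T} = {A,T} (union, +1)
ABCFMN@3: {A,T} ∩ {A} = {A} (intersection, +0)
FM@4: {A} ∪ {T} = {A,T} (union, +1)
AFM@4: {C} ∪ {A,T} = {A,C,T} (union, +1)
CN@4: {T} ∪ {A} = {A,T} (union, +1)
ACFMN@4: {A,C,T} ∩ {A,T} = {A,T} (intersection, +0)
ABCFMN@4: {A,T} ∩ {A} = {A} (intersection, +0)
per-site changes: [3, 3, 3, 2, 3]; total = 14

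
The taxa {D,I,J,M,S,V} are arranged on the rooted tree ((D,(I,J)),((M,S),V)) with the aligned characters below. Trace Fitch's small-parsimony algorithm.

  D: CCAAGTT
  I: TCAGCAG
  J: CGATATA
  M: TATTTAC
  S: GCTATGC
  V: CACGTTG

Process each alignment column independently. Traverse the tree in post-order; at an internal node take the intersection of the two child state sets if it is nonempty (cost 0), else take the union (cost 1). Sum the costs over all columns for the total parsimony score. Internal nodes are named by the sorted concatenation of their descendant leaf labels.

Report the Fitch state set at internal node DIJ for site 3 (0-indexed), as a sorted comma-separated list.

site 0, node IJ: I={T} ∪ J={C} → {C,T} (+1)
site 0, node DIJ: D={C} ∩ IJ={C,T} → {C} (+0)
site 0, node MS: M={T} ∪ S={G} → {G,T} (+1)
site 0, node MSV: MS={G,T} ∪ V={C} → {C,G,T} (+1)
site 0, node DIJMSV: DIJ={C} ∩ MSV={C,G,T} → {C} (+0)
site 1, node IJ: I={C} ∪ J={G} → {C,G} (+1)
site 1, node DIJ: D={C} ∩ IJ={C,G} → {C} (+0)
site 1, node MS: M={A} ∪ S={C} → {A,C} (+1)
site 1, node MSV: MS={A,C} ∩ V={A} → {A} (+0)
site 1, node DIJMSV: DIJ={C} ∪ MSV={A} → {A,C} (+1)
site 2, node IJ: I={A} ∩ J={A} → {A} (+0)
site 2, node DIJ: D={A} ∩ IJ={A} → {A} (+0)
site 2, node MS: M={T} ∩ S={T} → {T} (+0)
site 2, node MSV: MS={T} ∪ V={C} → {C,T} (+1)
site 2, node DIJMSV: DIJ={A} ∪ MSV={C,T} → {A,C,T} (+1)
site 3, node IJ: I={G} ∪ J={T} → {G,T} (+1)
site 3, node DIJ: D={A} ∪ IJ={G,T} → {A,G,T} (+1)
site 3, node MS: M={T} ∪ S={A} → {A,T} (+1)
site 3, node MSV: MS={A,T} ∪ V={G} → {A,G,T} (+1)
site 3, node DIJMSV: DIJ={A,G,T} ∩ MSV={A,G,T} → {A,G,T} (+0)
site 4, node IJ: I={C} ∪ J={A} → {A,C} (+1)
site 4, node DIJ: D={G} ∪ IJ={A,C} → {A,C,G} (+1)
site 4, node MS: M={T} ∩ S={T} → {T} (+0)
site 4, node MSV: MS={T} ∩ V={T} → {T} (+0)
site 4, node DIJMSV: DIJ={A,C,G} ∪ MSV={T} → {A,C,G,T} (+1)
site 5, node IJ: I={A} ∪ J={T} → {A,T} (+1)
site 5, node DIJ: D={T} ∩ IJ={A,T} → {T} (+0)
site 5, node MS: M={A} ∪ S={G} → {A,G} (+1)
site 5, node MSV: MS={A,G} ∪ V={T} → {A,G,T} (+1)
site 5, node DIJMSV: DIJ={T} ∩ MSV={A,G,T} → {T} (+0)
site 6, node IJ: I={G} ∪ J={A} → {A,G} (+1)
site 6, node DIJ: D={T} ∪ IJ={A,G} → {A,G,T} (+1)
site 6, node MS: M={C} ∩ S={C} → {C} (+0)
site 6, node MSV: MS={C} ∪ V={G} → {C,G} (+1)
site 6, node DIJMSV: DIJ={A,G,T} ∩ MSV={C,G} → {G} (+0)
per-site changes: [3, 3, 2, 4, 3, 3, 3]; total = 21

A,G,T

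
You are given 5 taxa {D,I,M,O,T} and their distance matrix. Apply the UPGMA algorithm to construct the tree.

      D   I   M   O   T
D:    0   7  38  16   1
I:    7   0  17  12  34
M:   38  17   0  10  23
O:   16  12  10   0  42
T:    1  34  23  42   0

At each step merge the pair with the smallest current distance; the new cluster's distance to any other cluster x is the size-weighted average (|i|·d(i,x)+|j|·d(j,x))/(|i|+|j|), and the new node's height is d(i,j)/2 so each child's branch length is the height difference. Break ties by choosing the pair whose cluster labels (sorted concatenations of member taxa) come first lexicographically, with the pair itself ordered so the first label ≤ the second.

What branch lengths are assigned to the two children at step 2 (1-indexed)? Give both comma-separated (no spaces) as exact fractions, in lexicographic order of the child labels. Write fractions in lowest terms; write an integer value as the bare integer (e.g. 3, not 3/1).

iteration 1: select D,T (d=1); attach at lengths (1/2, 1/2); label the merged cluster DT
  updated: d(DT,I)=41/2, d(DT,M)=61/2, d(DT,O)=29
iteration 2: select M,O (d=10); attach at lengths (5, 5); label the merged cluster MO
  updated: d(DT,MO)=119/4, d(I,MO)=29/2
iteration 3: select I,MO (d=29/2); attach at lengths (29/4, 9/4); label the merged cluster IMO
  updated: d(DT,IMO)=80/3
iteration 4: select DT,IMO (d=80/3); attach at lengths (77/6, 73/12); label the merged cluster DIMOT
final tree: ((D:1/2,T:1/2):77/6,(I:29/4,(M:5,O:5):9/4):73/12)
total length: 473/12

5,5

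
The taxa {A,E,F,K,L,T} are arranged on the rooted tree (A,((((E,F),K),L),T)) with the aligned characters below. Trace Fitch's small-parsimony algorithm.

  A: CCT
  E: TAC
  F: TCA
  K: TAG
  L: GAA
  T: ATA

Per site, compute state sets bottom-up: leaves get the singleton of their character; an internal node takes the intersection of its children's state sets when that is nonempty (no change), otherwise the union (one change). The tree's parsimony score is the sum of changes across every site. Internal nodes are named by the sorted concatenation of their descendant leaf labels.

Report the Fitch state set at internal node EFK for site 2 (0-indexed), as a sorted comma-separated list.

site 0, node EF: E={T} ∩ F={T} → {T} (+0)
site 0, node EFK: EF={T} ∩ K={T} → {T} (+0)
site 0, node EFKL: EFK={T} ∪ L={G} → {G,T} (+1)
site 0, node EFKLT: EFKL={G,T} ∪ T={A} → {A,G,T} (+1)
site 0, node AEFKLT: A={C} ∪ EFKLT={A,G,T} → {A,C,G,T} (+1)
site 1, node EF: E={A} ∪ F={C} → {A,C} (+1)
site 1, node EFK: EF={A,C} ∩ K={A} → {A} (+0)
site 1, node EFKL: EFK={A} ∩ L={A} → {A} (+0)
site 1, node EFKLT: EFKL={A} ∪ T={T} → {A,T} (+1)
site 1, node AEFKLT: A={C} ∪ EFKLT={A,T} → {A,C,T} (+1)
site 2, node EF: E={C} ∪ F={A} → {A,C} (+1)
site 2, node EFK: EF={A,C} ∪ K={G} → {A,C,G} (+1)
site 2, node EFKL: EFK={A,C,G} ∩ L={A} → {A} (+0)
site 2, node EFKLT: EFKL={A} ∩ T={A} → {A} (+0)
site 2, node AEFKLT: A={T} ∪ EFKLT={A} → {A,T} (+1)
per-site changes: [3, 3, 3]; total = 9

A,C,G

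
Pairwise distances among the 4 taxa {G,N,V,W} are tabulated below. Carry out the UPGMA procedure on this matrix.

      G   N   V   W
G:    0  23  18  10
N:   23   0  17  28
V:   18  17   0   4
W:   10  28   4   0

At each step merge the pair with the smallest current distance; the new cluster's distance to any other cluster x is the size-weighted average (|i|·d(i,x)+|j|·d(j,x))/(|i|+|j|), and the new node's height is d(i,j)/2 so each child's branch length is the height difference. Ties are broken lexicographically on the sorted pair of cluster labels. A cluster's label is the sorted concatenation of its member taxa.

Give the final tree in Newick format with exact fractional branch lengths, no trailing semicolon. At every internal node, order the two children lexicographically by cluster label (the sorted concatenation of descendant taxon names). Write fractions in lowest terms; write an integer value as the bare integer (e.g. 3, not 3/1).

iteration 1: select V,W (d=4); attach at lengths (2, 2); label the merged cluster VW
  updated: d(G,VW)=14, d(N,VW)=45/2
iteration 2: select G,VW (d=14); attach at lengths (7, 5); label the merged cluster GVW
  updated: d(GVW,N)=68/3
iteration 3: select GVW,N (d=68/3); attach at lengths (13/3, 34/3); label the merged cluster GNVW
final tree: ((G:7,(V:2,W:2):5):13/3,N:34/3)
total length: 95/3

((G:7,(V:2,W:2):5):13/3,N:34/3)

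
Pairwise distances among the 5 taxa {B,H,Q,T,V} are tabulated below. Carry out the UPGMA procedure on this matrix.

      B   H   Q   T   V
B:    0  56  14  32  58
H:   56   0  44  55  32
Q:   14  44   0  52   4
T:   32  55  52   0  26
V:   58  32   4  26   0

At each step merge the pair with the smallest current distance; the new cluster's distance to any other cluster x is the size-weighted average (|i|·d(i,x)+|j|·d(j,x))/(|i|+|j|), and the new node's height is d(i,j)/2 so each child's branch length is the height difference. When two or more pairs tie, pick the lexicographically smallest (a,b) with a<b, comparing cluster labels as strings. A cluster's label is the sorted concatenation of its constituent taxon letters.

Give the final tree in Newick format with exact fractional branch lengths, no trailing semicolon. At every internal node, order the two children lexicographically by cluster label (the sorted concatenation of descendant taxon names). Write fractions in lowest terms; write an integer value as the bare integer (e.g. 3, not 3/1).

step 1: merge (Q,V) at d=4; branch lengths Q→2, V→2; new cluster QV
  updated: d(B,QV)=36, d(H,QV)=38, d(QV,T)=39
step 2: merge (B,T) at d=32; branch lengths B→16, T→16; new cluster BT
  updated: d(BT,H)=111/2, d(BT,QV)=75/2
step 3: merge (BT,QV) at d=75/2; branch lengths BT→11/4, QV→67/4; new cluster BQTV
  updated: d(BQTV,H)=187/4
step 4: merge (BQTV,H) at d=187/4; branch lengths BQTV→37/8, H→187/8; new cluster BHQTV
final tree: (((B:16,T:16):11/4,(Q:2,V:2):67/4):37/8,H:187/8)
total length: 167/2

(((B:16,T:16):11/4,(Q:2,V:2):67/4):37/8,H:187/8)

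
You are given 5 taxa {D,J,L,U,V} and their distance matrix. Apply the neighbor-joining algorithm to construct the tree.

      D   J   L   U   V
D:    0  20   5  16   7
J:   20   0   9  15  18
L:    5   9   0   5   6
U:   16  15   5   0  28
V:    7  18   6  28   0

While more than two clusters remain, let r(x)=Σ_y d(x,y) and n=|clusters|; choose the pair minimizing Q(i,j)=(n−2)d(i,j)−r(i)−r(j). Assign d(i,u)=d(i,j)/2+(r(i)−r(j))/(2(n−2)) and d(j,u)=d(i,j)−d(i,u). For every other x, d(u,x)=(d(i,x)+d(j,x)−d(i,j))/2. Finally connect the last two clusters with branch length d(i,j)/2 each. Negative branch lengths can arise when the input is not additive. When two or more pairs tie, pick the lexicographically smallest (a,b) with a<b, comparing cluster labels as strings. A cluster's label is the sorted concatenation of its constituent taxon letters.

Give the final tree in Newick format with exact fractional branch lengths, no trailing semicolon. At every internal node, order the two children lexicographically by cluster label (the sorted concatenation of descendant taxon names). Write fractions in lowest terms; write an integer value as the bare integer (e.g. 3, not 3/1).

1. join D+V (d=7, Q=-86) ⇒ DV; edges |D|=5/3, |V|=16/3
  updated: d(DV,J)=31/2, d(DV,L)=2, d(DV,U)=37/2
2. join DV+L (d=2, Q=-48) ⇒ DLV; edges |DV|=6, |L|=-4
  updated: d(DLV,J)=45/4, d(DLV,U)=43/4
3. join DLV+J (d=45/4, Q=-37) ⇒ DJLV; edges |DLV|=7/2, |J|=31/4
  updated: d(DJLV,U)=29/4
4. join DJLV+U (d=29/4) ⇒ DJLUV; edges |DJLV|=29/8, |U|=29/8
final tree: ((((D:5/3,V:16/3):6,L:-4):7/2,J:31/4):29/8,U:29/8)
total length: 55/2

((((D:5/3,V:16/3):6,L:-4):7/2,J:31/4):29/8,U:29/8)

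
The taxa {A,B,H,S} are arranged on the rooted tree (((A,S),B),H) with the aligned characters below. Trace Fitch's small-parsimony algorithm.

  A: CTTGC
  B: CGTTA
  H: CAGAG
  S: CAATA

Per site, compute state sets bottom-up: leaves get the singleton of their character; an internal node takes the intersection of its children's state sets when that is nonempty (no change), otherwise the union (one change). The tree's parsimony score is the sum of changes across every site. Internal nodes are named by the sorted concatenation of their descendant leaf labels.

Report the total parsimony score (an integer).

8

site 0, node AS: A={C} ∩ S={C} → {C} (+0)
site 0, node ABS: AS={C} ∩ B={C} → {C} (+0)
site 0, node ABHS: ABS={C} ∩ H={C} → {C} (+0)
site 1, node AS: A={T} ∪ S={A} → {A,T} (+1)
site 1, node ABS: AS={A,T} ∪ B={G} → {A,G,T} (+1)
site 1, node ABHS: ABS={A,G,T} ∩ H={A} → {A} (+0)
site 2, node AS: A={T} ∪ S={A} → {A,T} (+1)
site 2, node ABS: AS={A,T} ∩ B={T} → {T} (+0)
site 2, node ABHS: ABS={T} ∪ H={G} → {G,T} (+1)
site 3, node AS: A={G} ∪ S={T} → {G,T} (+1)
site 3, node ABS: AS={G,T} ∩ B={T} → {T} (+0)
site 3, node ABHS: ABS={T} ∪ H={A} → {A,T} (+1)
site 4, node AS: A={C} ∪ S={A} → {A,C} (+1)
site 4, node ABS: AS={A,C} ∩ B={A} → {A} (+0)
site 4, node ABHS: ABS={A} ∪ H={G} → {A,G} (+1)
per-site changes: [0, 2, 2, 2, 2]; total = 8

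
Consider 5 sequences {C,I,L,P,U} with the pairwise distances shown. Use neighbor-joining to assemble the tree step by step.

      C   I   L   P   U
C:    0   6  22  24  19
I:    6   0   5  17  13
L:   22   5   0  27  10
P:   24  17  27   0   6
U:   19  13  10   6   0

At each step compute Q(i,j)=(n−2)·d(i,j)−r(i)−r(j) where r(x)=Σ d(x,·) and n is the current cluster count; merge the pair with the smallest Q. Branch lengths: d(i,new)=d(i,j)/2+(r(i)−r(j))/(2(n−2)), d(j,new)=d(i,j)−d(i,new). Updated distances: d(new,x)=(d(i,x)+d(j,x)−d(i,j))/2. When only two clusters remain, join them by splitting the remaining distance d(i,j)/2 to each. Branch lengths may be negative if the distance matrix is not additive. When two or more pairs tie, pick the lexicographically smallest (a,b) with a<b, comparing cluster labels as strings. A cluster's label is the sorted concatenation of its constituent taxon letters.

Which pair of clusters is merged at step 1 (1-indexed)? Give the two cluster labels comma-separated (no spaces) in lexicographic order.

1. join P+U (d=6, Q=-104) ⇒ PU; edges |P|=22/3, |U|=-4/3
  updated: d(C,PU)=37/2, d(I,PU)=12, d(L,PU)=31/2
2. join C+I (d=6, Q=-115/2) ⇒ CI; edges |C|=71/8, |I|=-23/8
  updated: d(CI,L)=21/2, d(CI,PU)=49/4
3. join CI+L (d=21/2, Q=-153/4) ⇒ CIL; edges |CI|=29/8, |L|=55/8
  updated: d(CIL,PU)=69/8
4. join CIL+PU (d=69/8) ⇒ CILPU; edges |CIL|=69/16, |PU|=69/16
final tree: (((C:71/8,I:-23/8):29/8,L:55/8):69/16,(P:22/3,U:-4/3):69/16)
total length: 249/8

P,U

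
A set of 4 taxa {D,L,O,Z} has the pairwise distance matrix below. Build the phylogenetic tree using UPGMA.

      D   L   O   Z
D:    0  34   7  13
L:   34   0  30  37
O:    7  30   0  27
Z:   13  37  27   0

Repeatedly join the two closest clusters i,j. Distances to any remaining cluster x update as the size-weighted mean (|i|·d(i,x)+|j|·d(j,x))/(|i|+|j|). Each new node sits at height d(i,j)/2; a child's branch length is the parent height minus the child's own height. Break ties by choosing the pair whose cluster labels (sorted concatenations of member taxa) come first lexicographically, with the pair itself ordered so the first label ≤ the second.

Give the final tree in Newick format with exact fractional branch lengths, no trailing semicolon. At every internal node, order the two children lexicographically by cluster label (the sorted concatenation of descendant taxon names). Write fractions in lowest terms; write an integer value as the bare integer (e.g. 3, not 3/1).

step 1: merge (D,O) at d=7; branch lengths D→7/2, O→7/2; new cluster DO
  updated: d(DO,L)=32, d(DO,Z)=20
step 2: merge (DO,Z) at d=20; branch lengths DO→13/2, Z→10; new cluster DOZ
  updated: d(DOZ,L)=101/3
step 3: merge (DOZ,L) at d=101/3; branch lengths DOZ→41/6, L→101/6; new cluster DLOZ
final tree: (((D:7/2,O:7/2):13/2,Z:10):41/6,L:101/6)
total length: 283/6

(((D:7/2,O:7/2):13/2,Z:10):41/6,L:101/6)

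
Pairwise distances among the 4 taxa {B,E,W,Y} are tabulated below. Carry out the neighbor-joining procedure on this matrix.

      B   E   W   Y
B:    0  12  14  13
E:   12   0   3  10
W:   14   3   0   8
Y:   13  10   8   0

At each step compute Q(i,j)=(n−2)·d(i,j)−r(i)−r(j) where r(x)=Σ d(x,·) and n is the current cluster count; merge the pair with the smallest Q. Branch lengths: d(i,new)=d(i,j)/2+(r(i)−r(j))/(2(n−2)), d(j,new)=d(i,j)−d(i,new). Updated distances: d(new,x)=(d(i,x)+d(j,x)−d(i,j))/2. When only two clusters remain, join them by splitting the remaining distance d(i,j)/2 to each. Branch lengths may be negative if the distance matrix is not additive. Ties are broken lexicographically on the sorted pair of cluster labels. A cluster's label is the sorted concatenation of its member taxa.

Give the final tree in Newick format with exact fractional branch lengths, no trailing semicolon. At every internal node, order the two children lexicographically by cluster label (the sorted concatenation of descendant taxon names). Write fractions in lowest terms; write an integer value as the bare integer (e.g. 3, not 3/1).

(((B:17/2,Y:9/2):3,E:3/2):3/4,W:3/4)

step 1: merge (B,Y) at d=13, Q=-44; branch lengths B→17/2, Y→9/2; new cluster BY
  updated: d(BY,E)=9/2, d(BY,W)=9/2
step 2: merge (BY,E) at d=9/2, Q=-12; branch lengths BY→3, E→3/2; new cluster BEY
  updated: d(BEY,W)=3/2
step 3: merge (BEY,W) at d=3/2; branch lengths BEY→3/4, W→3/4; new cluster BEWY
final tree: (((B:17/2,Y:9/2):3,E:3/2):3/4,W:3/4)
total length: 19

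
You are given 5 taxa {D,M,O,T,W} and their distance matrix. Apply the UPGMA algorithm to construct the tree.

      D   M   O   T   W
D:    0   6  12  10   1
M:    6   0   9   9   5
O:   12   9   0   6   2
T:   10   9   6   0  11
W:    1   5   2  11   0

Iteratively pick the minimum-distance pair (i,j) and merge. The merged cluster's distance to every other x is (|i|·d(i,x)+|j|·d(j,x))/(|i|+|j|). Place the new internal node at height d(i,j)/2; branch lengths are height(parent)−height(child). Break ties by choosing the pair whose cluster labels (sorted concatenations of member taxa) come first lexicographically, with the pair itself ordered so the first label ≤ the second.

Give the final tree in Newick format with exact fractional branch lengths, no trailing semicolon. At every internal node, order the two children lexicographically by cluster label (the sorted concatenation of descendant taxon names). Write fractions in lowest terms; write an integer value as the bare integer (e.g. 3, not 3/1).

step 1: merge (D,W) at d=1; branch lengths D→1/2, W→1/2; new cluster DW
  updated: d(DW,M)=11/2, d(DW,O)=7, d(DW,T)=21/2
step 2: merge (DW,M) at d=11/2; branch lengths DW→9/4, M→11/4; new cluster DMW
  updated: d(DMW,O)=23/3, d(DMW,T)=10
step 3: merge (O,T) at d=6; branch lengths O→3, T→3; new cluster OT
  updated: d(DMW,OT)=53/6
step 4: merge (DMW,OT) at d=53/6; branch lengths DMW→5/3, OT→17/12; new cluster DMOTW
final tree: (((D:1/2,W:1/2):9/4,M:11/4):5/3,(O:3,T:3):17/12)
total length: 181/12

(((D:1/2,W:1/2):9/4,M:11/4):5/3,(O:3,T:3):17/12)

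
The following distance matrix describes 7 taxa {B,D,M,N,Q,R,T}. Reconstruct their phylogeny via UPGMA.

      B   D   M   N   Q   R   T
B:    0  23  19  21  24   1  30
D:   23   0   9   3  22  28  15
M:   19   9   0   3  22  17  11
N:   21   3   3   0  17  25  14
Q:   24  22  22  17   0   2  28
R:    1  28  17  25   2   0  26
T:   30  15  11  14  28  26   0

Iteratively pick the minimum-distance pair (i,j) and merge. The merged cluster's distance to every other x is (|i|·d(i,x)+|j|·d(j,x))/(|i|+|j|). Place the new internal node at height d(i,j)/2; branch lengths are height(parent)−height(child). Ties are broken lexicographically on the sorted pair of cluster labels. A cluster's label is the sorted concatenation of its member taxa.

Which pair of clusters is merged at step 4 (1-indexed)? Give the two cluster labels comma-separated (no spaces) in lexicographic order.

1. join B+R (d=1) ⇒ BR; edges |B|=1/2, |R|=1/2
  updated: d(BR,D)=51/2, d(BR,M)=18, d(BR,N)=23, d(BR,Q)=13, d(BR,T)=28
2. join D+N (d=3) ⇒ DN; edges |D|=3/2, |N|=3/2
  updated: d(BR,DN)=97/4, d(DN,M)=6, d(DN,Q)=39/2, d(DN,T)=29/2
3. join DN+M (d=6) ⇒ DMN; edges |DN|=3/2, |M|=3
  updated: d(BR,DMN)=133/6, d(DMN,Q)=61/3, d(DMN,T)=40/3
4. join BR+Q (d=13) ⇒ BQR; edges |BR|=6, |Q|=13/2
  updated: d(BQR,DMN)=194/9, d(BQR,T)=28
5. join DMN+T (d=40/3) ⇒ DMNT; edges |DMN|=11/3, |T|=20/3
  updated: d(BQR,DMNT)=139/6
6. join BQR+DMNT (d=139/6) ⇒ BDMNQRT; edges |BQR|=61/12, |DMNT|=59/12
final tree: (((B:1/2,R:1/2):6,Q:13/2):61/12,(((D:3/2,N:3/2):3/2,M:3):11/3,T:20/3):59/12)
total length: 124/3

BR,Q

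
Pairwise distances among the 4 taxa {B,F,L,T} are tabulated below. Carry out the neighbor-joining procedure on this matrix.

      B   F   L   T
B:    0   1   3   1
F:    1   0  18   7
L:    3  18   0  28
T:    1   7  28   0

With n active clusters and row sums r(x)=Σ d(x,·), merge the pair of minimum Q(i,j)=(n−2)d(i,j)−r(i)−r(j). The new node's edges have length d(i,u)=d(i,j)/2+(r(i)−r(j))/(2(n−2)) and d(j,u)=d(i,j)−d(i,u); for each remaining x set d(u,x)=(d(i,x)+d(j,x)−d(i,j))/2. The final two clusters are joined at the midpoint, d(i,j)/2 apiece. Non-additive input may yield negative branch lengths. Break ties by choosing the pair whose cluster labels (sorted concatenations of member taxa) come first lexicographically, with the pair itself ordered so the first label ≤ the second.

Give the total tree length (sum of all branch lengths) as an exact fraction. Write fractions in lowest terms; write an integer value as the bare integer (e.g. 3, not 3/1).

iteration 1: select B,L (d=3, Q=-48); attach at lengths (-19/2, 25/2); label the merged cluster BL
  updated: d(BL,F)=8, d(BL,T)=13
iteration 2: select BL,F (d=8, Q=-28); attach at lengths (7, 1); label the merged cluster BFL
  updated: d(BFL,T)=6
iteration 3: select BFL,T (d=6); attach at lengths (3, 3); label the merged cluster BFLT
final tree: (((B:-19/2,L:25/2):7,F:1):3,T:3)
total length: 17

17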